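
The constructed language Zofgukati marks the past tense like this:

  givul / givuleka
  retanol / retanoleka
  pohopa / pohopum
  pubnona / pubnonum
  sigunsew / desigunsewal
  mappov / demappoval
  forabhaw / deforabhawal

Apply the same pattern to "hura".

retanol and mappov both have last vowel 'o' yet inflect differently (retanoleka, demappoval), so the last vowel is not what conditions the rule; the final letter is.
"hura" ends in -a. The stems ending in -a (pohopa → pohopum, pubnona → pubnonum) drop the final letter and add -um.
So hura → hurum.

hurum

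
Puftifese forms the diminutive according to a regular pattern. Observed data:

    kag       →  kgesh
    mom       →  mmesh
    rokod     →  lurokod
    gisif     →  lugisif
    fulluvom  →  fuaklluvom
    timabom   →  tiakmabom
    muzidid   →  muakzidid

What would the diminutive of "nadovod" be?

naakdovod

mom and fulluvom both end in -m yet inflect differently (mmesh, fuaklluvom), so the final letter is not what conditions the rule; the number of vowels is.
"nadovod" has 3 vowels. The stems with 3 vowels (fulluvom → fuaklluvom, timabom → tiakmabom, muzidid → muakzidid) insert -ak- after the first vowel.
The other patterns: stems with 1 vowel delete the last vowel and add -esh; stems with 2 vowels add the prefix lu-.
So nadovod → naakdovod.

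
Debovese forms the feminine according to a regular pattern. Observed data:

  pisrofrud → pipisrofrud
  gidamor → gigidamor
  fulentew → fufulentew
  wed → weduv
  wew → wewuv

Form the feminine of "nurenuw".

nunurenuw

pisrofrud and wed both end in -d yet inflect differently (pipisrofrud, weduv), so the final letter is not what conditions the rule; the number of vowels is.
"nurenuw" has 3 vowels. The stems with 3 vowels (pisrofrud → pipisrofrud, gidamor → gigidamor, fulentew → fufulentew) repeat the first consonant+vowel as a prefix.
The other pattern: stems with 1 vowel add -uv.
So nurenuw → nunurenuw.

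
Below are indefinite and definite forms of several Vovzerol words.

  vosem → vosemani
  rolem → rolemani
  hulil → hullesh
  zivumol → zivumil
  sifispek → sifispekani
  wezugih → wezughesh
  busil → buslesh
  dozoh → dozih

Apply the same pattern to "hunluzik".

wezugih and dozoh both end in -h yet inflect differently (wezughesh, dozih), so the final letter is not what conditions the rule; the last vowel is.
"hunluzik" has last vowel 'i'. The stems whose last vowel is 'i' (wezugih → wezughesh, hulil → hullesh, busil → buslesh) delete the last vowel and add -esh.
So hunluzik → hunluzkesh.

hunluzkesh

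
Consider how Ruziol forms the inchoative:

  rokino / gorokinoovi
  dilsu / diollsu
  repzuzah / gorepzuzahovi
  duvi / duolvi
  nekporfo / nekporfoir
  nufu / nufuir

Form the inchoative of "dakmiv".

daolkmiv

"dakmiv" begins with d-. The stems beginning with d- (duvi → duolvi, dilsu → diollsu) insert -ol- after the first vowel.
The other patterns: stems beginning with n- add -ir; stems beginning with r- add go- … -ovi around the stem.
So dakmiv → daolkmiv.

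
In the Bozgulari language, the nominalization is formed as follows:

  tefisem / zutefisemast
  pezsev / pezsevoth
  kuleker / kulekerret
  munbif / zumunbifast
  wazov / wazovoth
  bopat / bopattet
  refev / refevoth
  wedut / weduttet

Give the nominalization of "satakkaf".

pezsev and tefisem both have last vowel 'e' yet inflect differently (pezsevoth, zutefisemast), so the last vowel is not what conditions the rule; the final letter is.
"satakkaf" ends in -f. The one such stem in the data (munbif → zumunbifast) adds zu- … -ast around the stem, so the same rule applies.
The other patterns: stems ending in -v add -oth; stems ending in -r or -t double the final consonant and add -et.
So satakkaf → zusatakkafast.

zusatakkafast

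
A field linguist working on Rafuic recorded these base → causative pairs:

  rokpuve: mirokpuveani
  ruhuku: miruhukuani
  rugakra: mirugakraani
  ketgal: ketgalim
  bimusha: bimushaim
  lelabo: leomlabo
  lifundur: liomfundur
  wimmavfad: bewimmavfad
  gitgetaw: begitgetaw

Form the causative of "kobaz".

kobazim

rugakra and bimusha both end in -a yet inflect differently (mirugakraani, bimushaim), so the final letter is not what conditions the rule; the first letter is.
"kobaz" begins with k-. The one such stem in the data (ketgal → ketgalim) adds -im, so the same rule applies.
So kobaz → kobazim.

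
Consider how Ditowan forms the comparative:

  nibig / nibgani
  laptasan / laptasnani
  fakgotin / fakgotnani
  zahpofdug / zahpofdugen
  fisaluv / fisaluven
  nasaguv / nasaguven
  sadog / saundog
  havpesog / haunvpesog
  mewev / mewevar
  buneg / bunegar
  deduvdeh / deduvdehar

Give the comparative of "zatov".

"zatov" has last vowel 'o'. The stems whose last vowel is 'o' (sadog → saundog, havpesog → haunvpesog) insert -un- after the first vowel.
The other patterns: stems whose last vowel is 'a' or 'i' delete the last vowel and add -ani; stems whose last vowel is 'u' add -en; stems whose last vowel is 'e' add -ar.
So zatov → zauntov.

zauntov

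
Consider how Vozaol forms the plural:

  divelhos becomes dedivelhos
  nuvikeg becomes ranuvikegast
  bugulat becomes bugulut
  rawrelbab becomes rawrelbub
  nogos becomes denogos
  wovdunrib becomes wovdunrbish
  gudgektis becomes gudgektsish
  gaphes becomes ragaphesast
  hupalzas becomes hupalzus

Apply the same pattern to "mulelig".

"mulelig" has last vowel 'i'. The stems whose last vowel is 'i' (gudgektis → gudgektsish, wovdunrib → wovdunrbish) delete the last vowel and add -ish.
The other patterns: stems whose last vowel is 'e' add ra- … -ast around the stem; stems whose last vowel is 'a' change the last vowel to 'u'; stems whose last vowel is 'o' add the prefix de-.
So mulelig → mulelgish.

mulelgish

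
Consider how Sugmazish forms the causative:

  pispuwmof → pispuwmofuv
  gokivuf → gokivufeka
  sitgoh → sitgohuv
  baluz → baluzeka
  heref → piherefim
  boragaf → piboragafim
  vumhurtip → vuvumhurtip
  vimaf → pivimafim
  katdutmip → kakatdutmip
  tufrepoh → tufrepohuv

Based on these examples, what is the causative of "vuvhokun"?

gokivuf and vimaf both end in -f yet inflect differently (gokivufeka, pivimafim), so the final letter is not what conditions the rule; the last vowel is.
"vuvhokun" has last vowel 'u'. The stems whose last vowel is 'u' (gokivuf → gokivufeka, baluz → baluzeka) add -eka.
So vuvhokun → vuvhokuneka.

vuvhokuneka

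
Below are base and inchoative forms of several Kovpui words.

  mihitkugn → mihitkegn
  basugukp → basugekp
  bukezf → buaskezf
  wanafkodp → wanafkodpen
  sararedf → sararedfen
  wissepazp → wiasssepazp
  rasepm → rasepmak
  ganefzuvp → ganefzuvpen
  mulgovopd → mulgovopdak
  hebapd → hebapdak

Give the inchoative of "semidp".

semidpen

wissepazp and basugukp both end in -p yet inflect differently (wiasssepazp, basugekp), so the final letter is not what conditions the rule; the second-to-last letter is.
"semidp" has second-to-last letter 'd'. The stems whose second-to-last letter is 'd' (sararedf → sararedfen, wanafkodp → wanafkodpen) add -en.
The other patterns: stems whose second-to-last letter is 'z' insert -as- after the first vowel; stems whose second-to-last letter is 'g' or 'k' change the last vowel to 'e'; stems whose second-to-last letter is 'p' add -ak.
So semidp → semidpen.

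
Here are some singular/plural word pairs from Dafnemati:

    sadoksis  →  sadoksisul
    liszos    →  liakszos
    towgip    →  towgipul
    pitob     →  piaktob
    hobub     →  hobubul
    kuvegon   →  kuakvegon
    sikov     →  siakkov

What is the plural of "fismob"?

fiaksmob

liszos and sadoksis both end in -s yet inflect differently (liakszos, sadoksisul), so the final letter is not what conditions the rule; the last vowel is.
"fismob" has last vowel 'o'. The stems whose last vowel is 'o' (pitob → piaktob, kuvegon → kuakvegon, liszos → liakszos) insert -ak- after the first vowel.
The other pattern: stems whose last vowel is 'i' or 'u' add -ul.
So fismob → fiaksmob.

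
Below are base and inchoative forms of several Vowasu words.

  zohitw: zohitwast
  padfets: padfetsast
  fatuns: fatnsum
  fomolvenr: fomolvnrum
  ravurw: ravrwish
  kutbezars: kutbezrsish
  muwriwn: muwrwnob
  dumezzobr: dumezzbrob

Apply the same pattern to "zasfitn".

zasfitnast

"zasfitn" has second-to-last letter 't'. The stems whose second-to-last letter is 't' (zohitw → zohitwast, padfets → padfetsast) add -ast.
So zasfitn → zasfitnast.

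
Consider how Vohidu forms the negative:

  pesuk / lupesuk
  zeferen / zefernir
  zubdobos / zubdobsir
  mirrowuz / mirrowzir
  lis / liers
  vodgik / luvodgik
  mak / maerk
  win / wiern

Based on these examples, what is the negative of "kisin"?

"kisin" has 2 vowels. The stems with 2 vowels (vodgik → luvodgik, pesuk → lupesuk) add the prefix lu-.
The other patterns: stems with 1 vowel insert -er- after the first vowel; stems with 3 vowels delete the last vowel and add -ir.
So kisin → lukisin.

lukisin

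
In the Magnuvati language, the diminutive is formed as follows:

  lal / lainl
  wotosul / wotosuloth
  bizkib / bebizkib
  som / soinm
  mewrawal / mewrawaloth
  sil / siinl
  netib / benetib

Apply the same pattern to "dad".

lal and mewrawal both end in -l yet inflect differently (lainl, mewrawaloth), so the final letter is not what conditions the rule; the number of vowels is.
"dad" has 1 vowel. The stems with 1 vowel (som → soinm, lal → lainl, sil → siinl) insert -in- after the first vowel.
The other patterns: stems with 2 vowels add the prefix be-; stems with 3 vowels add -oth.
So dad → daind.

daind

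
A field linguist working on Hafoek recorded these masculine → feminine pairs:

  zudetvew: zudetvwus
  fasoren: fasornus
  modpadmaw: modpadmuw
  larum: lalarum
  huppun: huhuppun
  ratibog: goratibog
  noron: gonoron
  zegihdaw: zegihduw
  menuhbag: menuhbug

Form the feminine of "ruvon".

goruvon

"ruvon" has last vowel 'o'. The stems whose last vowel is 'o' (noron → gonoron, ratibog → goratibog) add the prefix go-.
The other patterns: stems whose last vowel is 'a' change the last vowel to 'u'; stems whose last vowel is 'u' repeat the first consonant+vowel as a prefix; stems whose last vowel is 'e' delete the last vowel and add -us.
So ruvon → goruvon.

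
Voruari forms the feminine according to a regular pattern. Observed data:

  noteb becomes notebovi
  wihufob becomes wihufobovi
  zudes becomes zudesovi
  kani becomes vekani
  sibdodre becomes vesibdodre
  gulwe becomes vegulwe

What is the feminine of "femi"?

vefemi

noteb and sibdodre both have last vowel 'e' yet inflect differently (notebovi, vesibdodre), so the last vowel is not what conditions the rule; the final letter is.
"femi" ends in -i. The one such stem in the data (kani → vekani) adds the prefix ve-, so the same rule applies.
The other pattern: stems ending in -b or -s add -ovi.
So femi → vefemi.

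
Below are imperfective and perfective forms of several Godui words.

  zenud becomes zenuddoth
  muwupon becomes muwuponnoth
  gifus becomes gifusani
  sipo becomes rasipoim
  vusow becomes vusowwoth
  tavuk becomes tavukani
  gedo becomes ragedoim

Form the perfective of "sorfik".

sorfikani

"sorfik" ends in -k. The one such stem in the data (tavuk → tavukani) adds -ani, so the same rule applies.
The other patterns: stems ending in -o add ra- … -im around the stem; stems ending in -d, -n or -w double the final consonant and add -oth.
So sorfik → sorfikani.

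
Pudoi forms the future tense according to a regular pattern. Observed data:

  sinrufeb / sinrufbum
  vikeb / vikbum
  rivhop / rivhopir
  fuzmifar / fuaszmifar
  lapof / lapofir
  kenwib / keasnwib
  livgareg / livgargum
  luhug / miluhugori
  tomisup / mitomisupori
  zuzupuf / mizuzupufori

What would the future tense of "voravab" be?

voasravab

"voravab" has last vowel 'a'. The one such stem in the data (fuzmifar → fuaszmifar) inserts -as- after the first vowel (as does kenwib), so the same rule applies.
So voravab → voasravab.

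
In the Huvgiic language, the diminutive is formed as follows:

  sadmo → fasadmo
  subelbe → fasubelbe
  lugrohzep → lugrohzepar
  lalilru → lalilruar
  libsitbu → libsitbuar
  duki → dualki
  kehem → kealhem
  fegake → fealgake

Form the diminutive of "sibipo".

fasibipo

"sibipo" begins with s-. The stems beginning with s- (sadmo → fasadmo, subelbe → fasubelbe) add the prefix fa-.
The other patterns: stems beginning with l- add -ar; stems beginning with d-, f- or k- insert -al- after the first vowel.
So sibipo → fasibipo.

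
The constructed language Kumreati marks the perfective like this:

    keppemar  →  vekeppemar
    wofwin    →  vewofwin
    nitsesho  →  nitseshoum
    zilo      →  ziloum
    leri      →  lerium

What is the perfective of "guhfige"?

"guhfige" ends in a vowel. The stems ending in a vowel (nitsesho → nitseshoum, leri → lerium, zilo → ziloum) add -um.
The other pattern: stems ending in a consonant add the prefix ve-.
So guhfige → guhfigeum.

guhfigeum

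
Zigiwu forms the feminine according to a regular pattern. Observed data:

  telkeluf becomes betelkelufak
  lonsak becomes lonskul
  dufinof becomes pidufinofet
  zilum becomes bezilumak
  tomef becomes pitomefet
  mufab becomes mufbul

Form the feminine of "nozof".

telkeluf and dufinof both end in -f yet inflect differently (betelkelufak, pidufinofet), so the final letter is not what conditions the rule; the last vowel is.
"nozof" has last vowel 'o'. The one such stem in the data (dufinof → pidufinofet) adds pi- … -et around the stem, so the same rule applies.
The other patterns: stems whose last vowel is 'u' add be- … -ak around the stem; stems whose last vowel is 'a' delete the last vowel and add -ul.
So nozof → pinozofet.

pinozofet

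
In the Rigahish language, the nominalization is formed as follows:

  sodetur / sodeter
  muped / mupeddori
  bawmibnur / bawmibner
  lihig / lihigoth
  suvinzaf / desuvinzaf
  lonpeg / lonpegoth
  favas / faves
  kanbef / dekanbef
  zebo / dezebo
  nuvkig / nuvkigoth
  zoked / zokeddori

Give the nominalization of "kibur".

kiber

kanbef and lonpeg both have last vowel 'e' yet inflect differently (dekanbef, lonpegoth), so the last vowel is not what conditions the rule; the final letter is.
"kibur" ends in -r. The stems ending in -r (bawmibnur → bawmibner, sodetur → sodeter) change the last vowel to 'e'.
The other patterns: stems ending in -f or -o add the prefix de-; stems ending in -g add -oth; stems ending in -d double the final consonant and add -ori.
So kibur → kiber.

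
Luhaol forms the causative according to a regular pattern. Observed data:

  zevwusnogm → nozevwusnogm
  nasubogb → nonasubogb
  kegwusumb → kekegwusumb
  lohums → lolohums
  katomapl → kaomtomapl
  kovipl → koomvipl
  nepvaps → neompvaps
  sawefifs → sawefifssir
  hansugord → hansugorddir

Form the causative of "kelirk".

kelirkkir

nasubogb and kegwusumb both end in -b yet inflect differently (nonasubogb, kekegwusumb), so the final letter is not what conditions the rule; the second-to-last letter is.
"kelirk" has second-to-last letter 'r'. The one such stem in the data (hansugord → hansugorddir) doubles the final consonant and adds -ir (as does sawefifs), so the same rule applies.
So kelirk → kelirkkir.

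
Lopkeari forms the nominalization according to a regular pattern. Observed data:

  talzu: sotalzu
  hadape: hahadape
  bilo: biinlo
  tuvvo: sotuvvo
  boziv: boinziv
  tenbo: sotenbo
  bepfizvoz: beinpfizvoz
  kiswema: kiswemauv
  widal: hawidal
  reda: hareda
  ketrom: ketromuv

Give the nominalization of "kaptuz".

kaptuzuv

bilo and tuvvo both end in -o yet inflect differently (biinlo, sotuvvo), so the final letter is not what conditions the rule; the first letter is.
"kaptuz" begins with k-. The stems beginning with k- (kiswema → kiswemauv, ketrom → ketromuv) add -uv.
The other patterns: stems beginning with b- insert -in- after the first vowel; stems beginning with t- add the prefix so-; stems beginning with h-, r- or w- add the prefix ha-.
So kaptuz → kaptuzuv.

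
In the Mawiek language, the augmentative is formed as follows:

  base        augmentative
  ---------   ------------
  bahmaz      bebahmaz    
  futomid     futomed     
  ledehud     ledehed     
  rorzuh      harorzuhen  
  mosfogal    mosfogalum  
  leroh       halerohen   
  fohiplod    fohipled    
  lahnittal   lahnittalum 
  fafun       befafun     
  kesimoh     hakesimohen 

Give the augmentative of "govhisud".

rorzuh and ledehud both have last vowel 'u' yet inflect differently (harorzuhen, ledehed), so the last vowel is not what conditions the rule; the final letter is.
"govhisud" ends in -d. The stems ending in -d (ledehud → ledehed, fohiplod → fohipled, futomid → futomed) change the last vowel to 'e'.
The other patterns: stems ending in -l add -um; stems ending in -h add ha- … -en around the stem; stems ending in -n or -z add the prefix be-.
So govhisud → govhised.

govhised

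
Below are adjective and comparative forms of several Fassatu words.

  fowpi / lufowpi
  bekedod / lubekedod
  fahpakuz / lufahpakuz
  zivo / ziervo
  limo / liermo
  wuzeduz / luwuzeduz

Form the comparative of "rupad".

limo and bekedod both have last vowel 'o' yet inflect differently (liermo, lubekedod), so the last vowel is not what conditions the rule; the final letter is.
"rupad" ends in -d. The one such stem in the data (bekedod → lubekedod) adds the prefix lu-, so the same rule applies.
The other pattern: stems ending in -o insert -er- after the first vowel.
So rupad → lurupad.

lurupad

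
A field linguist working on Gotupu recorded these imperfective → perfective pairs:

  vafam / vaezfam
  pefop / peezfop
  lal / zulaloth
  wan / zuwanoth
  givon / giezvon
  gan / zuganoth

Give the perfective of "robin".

gan and givon both end in -n yet inflect differently (zuganoth, giezvon), so the final letter is not what conditions the rule; the number of vowels is.
"robin" has 2 vowels. The stems with 2 vowels (givon → giezvon, vafam → vaezfam, pefop → peezfop) insert -ez- after the first vowel.
So robin → roezbin.

roezbin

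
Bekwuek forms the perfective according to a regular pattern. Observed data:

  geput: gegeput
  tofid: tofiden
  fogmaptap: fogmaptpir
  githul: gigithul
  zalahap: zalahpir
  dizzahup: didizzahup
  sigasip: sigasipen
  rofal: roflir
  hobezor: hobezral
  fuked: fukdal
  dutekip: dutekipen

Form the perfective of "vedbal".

rofal and githul both end in -l yet inflect differently (roflir, gigithul), so the final letter is not what conditions the rule; the last vowel is.
"vedbal" has last vowel 'a'. The stems whose last vowel is 'a' (fogmaptap → fogmaptpir, zalahap → zalahpir, rofal → roflir) delete the last vowel and add -ir.
The other patterns: stems whose last vowel is 'u' repeat the first consonant+vowel as a prefix; stems whose last vowel is 'i' add -en; stems whose last vowel is 'e' or 'o' delete the last vowel and add -al.
So vedbal → vedblir.

vedblir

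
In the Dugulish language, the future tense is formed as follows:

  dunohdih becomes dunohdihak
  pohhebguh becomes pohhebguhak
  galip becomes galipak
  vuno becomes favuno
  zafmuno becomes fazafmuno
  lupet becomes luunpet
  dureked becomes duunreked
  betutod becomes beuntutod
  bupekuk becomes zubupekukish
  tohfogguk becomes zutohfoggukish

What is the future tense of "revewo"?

vuno and betutod both have last vowel 'o' yet inflect differently (favuno, beuntutod), so the last vowel is not what conditions the rule; the final letter is.
"revewo" ends in -o. The stems ending in -o (vuno → favuno, zafmuno → fazafmuno) add the prefix fa-.
So revewo → farevewo.

farevewo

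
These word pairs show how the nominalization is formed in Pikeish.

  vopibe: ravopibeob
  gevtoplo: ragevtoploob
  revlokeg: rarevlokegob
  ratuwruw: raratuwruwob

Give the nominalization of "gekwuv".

ragekwuvob

Every pair shown (vopibe → ravopibeob, gevtoplo → ragevtoploob, revlokeg → rarevlokegob, …) follows the same rule: add ra- … -ob around the stem.
So gekwuv → ragekwuvob.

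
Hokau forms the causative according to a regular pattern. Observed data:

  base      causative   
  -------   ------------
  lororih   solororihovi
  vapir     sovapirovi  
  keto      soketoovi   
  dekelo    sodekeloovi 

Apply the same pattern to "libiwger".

Every pair shown (lororih → solororihovi, vapir → sovapirovi, keto → soketoovi, …) follows the same rule: add so- … -ovi around the stem.
So libiwger → solibiwgerovi.

solibiwgerovi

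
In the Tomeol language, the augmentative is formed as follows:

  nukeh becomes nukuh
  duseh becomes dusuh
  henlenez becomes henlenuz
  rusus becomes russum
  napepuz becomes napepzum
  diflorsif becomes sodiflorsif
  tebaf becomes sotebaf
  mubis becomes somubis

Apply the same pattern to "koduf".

kodfum

henlenez and napepuz both end in -z yet inflect differently (henlenuz, napepzum), so the final letter is not what conditions the rule; the last vowel is.
"koduf" has last vowel 'u'. The stems whose last vowel is 'u' (rusus → russum, napepuz → napepzum) delete the last vowel and add -um.
So koduf → kodfum.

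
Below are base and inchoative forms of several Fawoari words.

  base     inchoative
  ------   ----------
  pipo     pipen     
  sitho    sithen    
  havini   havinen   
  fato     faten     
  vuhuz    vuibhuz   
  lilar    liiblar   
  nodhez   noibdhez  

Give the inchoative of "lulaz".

luiblaz

"lulaz" ends in a consonant. The stems ending in a consonant (vuhuz → vuibhuz, lilar → liiblar, nodhez → noibdhez) insert -ib- after the first vowel.
The other pattern: stems ending in a vowel drop the final letter and add -en.
So lulaz → luiblaz.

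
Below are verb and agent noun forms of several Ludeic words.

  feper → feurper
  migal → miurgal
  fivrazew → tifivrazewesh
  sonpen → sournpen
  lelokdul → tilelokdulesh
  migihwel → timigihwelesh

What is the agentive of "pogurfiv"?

tipogurfivesh

lelokdul and migal both end in -l yet inflect differently (tilelokdulesh, miurgal), so the final letter is not what conditions the rule; the number of vowels is.
"pogurfiv" has 3 vowels. The stems with 3 vowels (fivrazew → tifivrazewesh, lelokdul → tilelokdulesh, migihwel → timigihwelesh) add ti- … -esh around the stem.
The other pattern: stems with 2 vowels insert -ur- after the first vowel.
So pogurfiv → tipogurfivesh.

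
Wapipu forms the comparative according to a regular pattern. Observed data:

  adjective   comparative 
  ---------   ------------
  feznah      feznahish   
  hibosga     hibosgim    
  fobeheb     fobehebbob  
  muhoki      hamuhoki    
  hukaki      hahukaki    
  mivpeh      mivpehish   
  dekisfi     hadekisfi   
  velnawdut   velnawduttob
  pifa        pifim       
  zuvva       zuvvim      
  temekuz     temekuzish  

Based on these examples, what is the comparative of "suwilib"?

pifa and feznah both have last vowel 'a' yet inflect differently (pifim, feznahish), so the last vowel is not what conditions the rule; the final letter is.
"suwilib" ends in -b. The one such stem in the data (fobeheb → fobehebbob) doubles the final consonant and adds -ob (as does velnawdut), so the same rule applies.
So suwilib → suwilibbob.

suwilibbob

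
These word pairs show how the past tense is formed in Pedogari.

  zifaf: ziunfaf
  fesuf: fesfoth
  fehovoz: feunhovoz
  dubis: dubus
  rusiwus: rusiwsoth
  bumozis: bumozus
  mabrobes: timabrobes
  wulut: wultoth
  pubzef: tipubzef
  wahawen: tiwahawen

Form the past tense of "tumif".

rusiwus and bumozis both end in -s yet inflect differently (rusiwsoth, bumozus), so the final letter is not what conditions the rule; the last vowel is.
"tumif" has last vowel 'i'. The stems whose last vowel is 'i' (bumozis → bumozus, dubis → dubus) change the last vowel to 'u'.
The other patterns: stems whose last vowel is 'u' delete the last vowel and add -oth; stems whose last vowel is 'a' or 'o' insert -un- after the first vowel; stems whose last vowel is 'e' add the prefix ti-.
So tumif → tumuf.

tumuf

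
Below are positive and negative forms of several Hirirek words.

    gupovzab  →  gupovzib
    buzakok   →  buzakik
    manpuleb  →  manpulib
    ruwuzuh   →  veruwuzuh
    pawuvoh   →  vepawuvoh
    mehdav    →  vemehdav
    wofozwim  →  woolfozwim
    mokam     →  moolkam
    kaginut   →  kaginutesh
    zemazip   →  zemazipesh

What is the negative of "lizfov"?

velizfov

buzakok and pawuvoh both have last vowel 'o' yet inflect differently (buzakik, vepawuvoh), so the last vowel is not what conditions the rule; the final letter is.
"lizfov" ends in -v. The one such stem in the data (mehdav → vemehdav) adds the prefix ve-, so the same rule applies.
The other patterns: stems ending in -b or -k change the last vowel to 'i'; stems ending in -m insert -ol- after the first vowel; stems ending in -p or -t add -esh.
So lizfov → velizfov.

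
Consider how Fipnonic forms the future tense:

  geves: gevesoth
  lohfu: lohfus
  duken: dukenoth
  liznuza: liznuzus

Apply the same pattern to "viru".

duken and lohfu both have 2 vowels yet inflect differently (dukenoth, lohfus), so the number of vowels is not what conditions the rule; whether the stem ends in a vowel or a consonant is.
"viru" ends in a vowel. The stems ending in a vowel (liznuza → liznuzus, lohfu → lohfus) drop the final letter and add -us.
The other pattern: stems ending in a consonant add -oth.
So viru → virus.

virus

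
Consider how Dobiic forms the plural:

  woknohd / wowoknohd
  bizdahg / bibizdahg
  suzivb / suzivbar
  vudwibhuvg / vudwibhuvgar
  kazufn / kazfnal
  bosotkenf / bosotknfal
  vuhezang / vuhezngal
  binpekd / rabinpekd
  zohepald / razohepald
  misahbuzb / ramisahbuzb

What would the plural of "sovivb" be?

bizdahg and vudwibhuvg both end in -g yet inflect differently (bibizdahg, vudwibhuvgar), so the final letter is not what conditions the rule; the second-to-last letter is.
"sovivb" has second-to-last letter 'v'. The stems whose second-to-last letter is 'v' (suzivb → suzivbar, vudwibhuvg → vudwibhuvgar) add -ar.
So sovivb → sovivbar.

sovivbar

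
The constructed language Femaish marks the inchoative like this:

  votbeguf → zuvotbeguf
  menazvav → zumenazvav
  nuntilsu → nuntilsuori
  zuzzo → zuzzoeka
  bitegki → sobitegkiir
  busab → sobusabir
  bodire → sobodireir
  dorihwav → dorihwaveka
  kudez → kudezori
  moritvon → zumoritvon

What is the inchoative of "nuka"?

menazvav and dorihwav both end in -v yet inflect differently (zumenazvav, dorihwaveka), so the final letter is not what conditions the rule; the first letter is.
"nuka" begins with n-. The one such stem in the data (nuntilsu → nuntilsuori) adds -ori, so the same rule applies.
So nuka → nukaori.

nukaori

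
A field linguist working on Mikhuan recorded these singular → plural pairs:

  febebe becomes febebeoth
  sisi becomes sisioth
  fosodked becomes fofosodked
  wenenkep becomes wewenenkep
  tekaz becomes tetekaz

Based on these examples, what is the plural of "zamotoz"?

zazamotoz

febebe and fosodked both have last vowel 'e' yet inflect differently (febebeoth, fofosodked), so the last vowel is not what conditions the rule; whether the stem ends in a vowel or a consonant is.
"zamotoz" ends in a consonant. The stems ending in a consonant (fosodked → fofosodked, wenenkep → wewenenkep, tekaz → tetekaz) repeat the first consonant+vowel as a prefix.
So zamotoz → zazamotoz.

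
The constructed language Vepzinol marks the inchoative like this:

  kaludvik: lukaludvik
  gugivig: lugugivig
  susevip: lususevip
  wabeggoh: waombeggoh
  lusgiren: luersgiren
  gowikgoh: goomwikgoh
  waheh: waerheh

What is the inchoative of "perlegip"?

luperlegip

wabeggoh and waheh both end in -h yet inflect differently (waombeggoh, waerheh), so the final letter is not what conditions the rule; the last vowel is.
"perlegip" has last vowel 'i'. The stems whose last vowel is 'i' (gugivig → lugugivig, kaludvik → lukaludvik, susevip → lususevip) add the prefix lu-.
So perlegip → luperlegip.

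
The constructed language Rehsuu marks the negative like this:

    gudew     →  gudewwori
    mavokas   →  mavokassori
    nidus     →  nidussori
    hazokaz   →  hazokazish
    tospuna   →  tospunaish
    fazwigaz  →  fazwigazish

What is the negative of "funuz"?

mavokas and hazokaz both have last vowel 'a' yet inflect differently (mavokassori, hazokazish), so the last vowel is not what conditions the rule; the final letter is.
"funuz" ends in -z. The stems ending in -z (hazokaz → hazokazish, fazwigaz → fazwigazish) add -ish.
So funuz → funuzish.

funuzish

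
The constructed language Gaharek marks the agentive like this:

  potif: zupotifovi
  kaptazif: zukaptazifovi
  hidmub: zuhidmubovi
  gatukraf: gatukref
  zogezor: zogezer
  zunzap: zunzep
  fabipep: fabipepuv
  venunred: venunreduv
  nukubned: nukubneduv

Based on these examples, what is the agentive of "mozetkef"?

potif and gatukraf both end in -f yet inflect differently (zupotifovi, gatukref), so the final letter is not what conditions the rule; the last vowel is.
"mozetkef" has last vowel 'e'. The stems whose last vowel is 'e' (fabipep → fabipepuv, venunred → venunreduv, nukubned → nukubneduv) add -uv.
The other patterns: stems whose last vowel is 'i' or 'u' add zu- … -ovi around the stem; stems whose last vowel is 'a' or 'o' change the last vowel to 'e'.
So mozetkef → mozetkefuv.

mozetkefuv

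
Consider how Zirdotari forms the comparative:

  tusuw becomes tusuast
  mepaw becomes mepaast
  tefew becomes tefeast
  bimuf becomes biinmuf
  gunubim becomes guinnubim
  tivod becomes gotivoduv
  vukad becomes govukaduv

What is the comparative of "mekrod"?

gomekroduv

"mekrod" ends in -d. The stems ending in -d (tivod → gotivoduv, vukad → govukaduv) add go- … -uv around the stem.
The other patterns: stems ending in -w drop the final letter and add -ast; stems ending in -f or -m insert -in- after the first vowel.
So mekrod → gomekroduv.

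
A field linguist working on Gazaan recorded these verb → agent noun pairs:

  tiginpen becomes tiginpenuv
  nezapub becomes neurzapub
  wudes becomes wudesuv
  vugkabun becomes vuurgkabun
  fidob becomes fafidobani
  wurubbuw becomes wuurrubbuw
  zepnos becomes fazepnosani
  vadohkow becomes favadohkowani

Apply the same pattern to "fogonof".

wudes and zepnos both end in -s yet inflect differently (wudesuv, fazepnosani), so the final letter is not what conditions the rule; the last vowel is.
"fogonof" has last vowel 'o'. The stems whose last vowel is 'o' (zepnos → fazepnosani, vadohkow → favadohkowani, fidob → fafidobani) add fa- … -ani around the stem.
The other patterns: stems whose last vowel is 'e' add -uv; stems whose last vowel is 'u' insert -ur- after the first vowel.
So fogonof → fafogonofani.

fafogonofani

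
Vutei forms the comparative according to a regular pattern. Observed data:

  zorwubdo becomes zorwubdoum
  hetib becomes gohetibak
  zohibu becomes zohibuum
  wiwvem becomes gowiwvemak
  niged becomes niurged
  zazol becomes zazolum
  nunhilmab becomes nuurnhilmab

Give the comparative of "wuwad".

nunhilmab and hetib both end in -b yet inflect differently (nuurnhilmab, gohetibak), so the final letter is not what conditions the rule; the first letter is.
"wuwad" begins with w-. The one such stem in the data (wiwvem → gowiwvemak) adds go- … -ak around the stem, so the same rule applies.
So wuwad → gowuwadak.

gowuwadak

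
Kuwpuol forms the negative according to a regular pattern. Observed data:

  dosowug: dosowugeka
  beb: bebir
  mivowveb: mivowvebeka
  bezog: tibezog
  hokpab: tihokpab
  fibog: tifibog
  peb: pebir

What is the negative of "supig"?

"supig" has 2 vowels. The stems with 2 vowels (fibog → tifibog, hokpab → tihokpab, bezog → tibezog) add the prefix ti-.
The other patterns: stems with 1 vowel add -ir; stems with 3 vowels add -eka.
So supig → tisupig.

tisupig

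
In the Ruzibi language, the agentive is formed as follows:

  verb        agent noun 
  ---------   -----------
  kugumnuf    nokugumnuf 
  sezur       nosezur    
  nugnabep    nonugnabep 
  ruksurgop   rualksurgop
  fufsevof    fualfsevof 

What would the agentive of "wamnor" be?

fufsevof and kugumnuf both end in -f yet inflect differently (fualfsevof, nokugumnuf), so the final letter is not what conditions the rule; the last vowel is.
"wamnor" has last vowel 'o'. The stems whose last vowel is 'o' (ruksurgop → rualksurgop, fufsevof → fualfsevof) insert -al- after the first vowel.
So wamnor → waalmnor.

waalmnor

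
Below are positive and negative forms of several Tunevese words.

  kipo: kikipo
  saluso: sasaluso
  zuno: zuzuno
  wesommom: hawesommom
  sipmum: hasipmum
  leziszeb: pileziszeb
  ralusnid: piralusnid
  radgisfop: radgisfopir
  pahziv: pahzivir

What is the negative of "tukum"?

hatukum

kipo and wesommom both have last vowel 'o' yet inflect differently (kikipo, hawesommom), so the last vowel is not what conditions the rule; the final letter is.
"tukum" ends in -m. The stems ending in -m (wesommom → hawesommom, sipmum → hasipmum) add the prefix ha-.
So tukum → hatukum.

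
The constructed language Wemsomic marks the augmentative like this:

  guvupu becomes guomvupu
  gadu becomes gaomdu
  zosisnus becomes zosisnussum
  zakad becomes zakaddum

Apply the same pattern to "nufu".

guvupu and zosisnus both have last vowel 'u' yet inflect differently (guomvupu, zosisnussum), so the last vowel is not what conditions the rule; the final letter is.
"nufu" ends in -u. The stems ending in -u (guvupu → guomvupu, gadu → gaomdu) insert -om- after the first vowel.
The other pattern: stems ending in -d or -s double the final consonant and add -um.
So nufu → nuomfu.

nuomfu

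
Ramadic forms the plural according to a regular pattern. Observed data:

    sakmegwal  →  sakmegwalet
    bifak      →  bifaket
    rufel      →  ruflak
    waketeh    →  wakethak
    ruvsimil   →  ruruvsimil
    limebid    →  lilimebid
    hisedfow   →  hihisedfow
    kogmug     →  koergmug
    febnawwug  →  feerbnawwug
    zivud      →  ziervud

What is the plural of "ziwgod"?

sakmegwal and rufel both end in -l yet inflect differently (sakmegwalet, ruflak), so the final letter is not what conditions the rule; the last vowel is.
"ziwgod" has last vowel 'o'. The one such stem in the data (hisedfow → hihisedfow) repeats the first consonant+vowel as a prefix (as do ruvsimil, limebid), so the same rule applies.
The other patterns: stems whose last vowel is 'a' add -et; stems whose last vowel is 'e' delete the last vowel and add -ak; stems whose last vowel is 'u' insert -er- after the first vowel.
So ziwgod → ziziwgod.

ziziwgod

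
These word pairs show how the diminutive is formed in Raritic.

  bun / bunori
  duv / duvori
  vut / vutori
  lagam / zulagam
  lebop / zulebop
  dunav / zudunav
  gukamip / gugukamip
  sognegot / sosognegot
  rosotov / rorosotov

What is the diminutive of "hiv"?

duv and dunav both end in -v yet inflect differently (duvori, zudunav), so the final letter is not what conditions the rule; the number of vowels is.
"hiv" has 1 vowel. The stems with 1 vowel (bun → bunori, duv → duvori, vut → vutori) add -ori.
The other patterns: stems with 2 vowels add the prefix zu-; stems with 3 vowels repeat the first consonant+vowel as a prefix.
So hiv → hivori.

hivori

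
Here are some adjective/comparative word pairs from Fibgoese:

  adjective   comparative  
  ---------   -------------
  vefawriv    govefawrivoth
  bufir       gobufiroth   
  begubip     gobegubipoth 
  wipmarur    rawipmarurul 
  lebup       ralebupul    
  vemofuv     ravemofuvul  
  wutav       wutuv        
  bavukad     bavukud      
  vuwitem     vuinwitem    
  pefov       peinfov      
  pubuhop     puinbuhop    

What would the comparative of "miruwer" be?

miinruwer

bufir and wipmarur both end in -r yet inflect differently (gobufiroth, rawipmarurul), so the final letter is not what conditions the rule; the last vowel is.
"miruwer" has last vowel 'e'. The one such stem in the data (vuwitem → vuinwitem) inserts -in- after the first vowel (as do pefov, pubuhop), so the same rule applies.
So miruwer → miinruwer.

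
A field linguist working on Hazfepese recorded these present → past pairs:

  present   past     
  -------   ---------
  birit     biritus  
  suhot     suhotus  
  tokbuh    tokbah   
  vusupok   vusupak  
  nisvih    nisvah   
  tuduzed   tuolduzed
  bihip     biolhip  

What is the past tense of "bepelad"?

suhot and vusupok both have last vowel 'o' yet inflect differently (suhotus, vusupak), so the last vowel is not what conditions the rule; the final letter is.
"bepelad" ends in -d. The one such stem in the data (tuduzed → tuolduzed) inserts -ol- after the first vowel (as does bihip), so the same rule applies.
So bepelad → beolpelad.

beolpelad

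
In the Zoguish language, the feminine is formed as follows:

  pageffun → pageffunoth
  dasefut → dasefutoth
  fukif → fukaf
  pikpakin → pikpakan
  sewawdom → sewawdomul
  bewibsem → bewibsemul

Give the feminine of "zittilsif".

pageffun and pikpakin both end in -n yet inflect differently (pageffunoth, pikpakan), so the final letter is not what conditions the rule; the last vowel is.
"zittilsif" has last vowel 'i'. The stems whose last vowel is 'i' (fukif → fukaf, pikpakin → pikpakan) change the last vowel to 'a'.
So zittilsif → zittilsaf.

zittilsaf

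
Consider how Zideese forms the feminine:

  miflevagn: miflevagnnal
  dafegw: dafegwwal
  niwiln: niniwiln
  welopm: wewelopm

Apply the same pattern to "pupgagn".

miflevagn and niwiln both end in -n yet inflect differently (miflevagnnal, niniwiln), so the final letter is not what conditions the rule; the second-to-last letter is.
"pupgagn" has second-to-last letter 'g'. The stems whose second-to-last letter is 'g' (miflevagn → miflevagnnal, dafegw → dafegwwal) double the final consonant and add -al.
So pupgagn → pupgagnnal.

pupgagnnal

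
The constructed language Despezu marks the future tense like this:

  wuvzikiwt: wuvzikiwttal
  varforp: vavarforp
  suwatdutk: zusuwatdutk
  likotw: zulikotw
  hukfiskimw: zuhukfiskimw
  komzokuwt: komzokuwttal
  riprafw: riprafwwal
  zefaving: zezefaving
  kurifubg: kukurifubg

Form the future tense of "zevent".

riprafw and hukfiskimw both end in -w yet inflect differently (riprafwwal, zuhukfiskimw), so the final letter is not what conditions the rule; the second-to-last letter is.
"zevent" has second-to-last letter 'n'. The one such stem in the data (zefaving → zezefaving) repeats the first consonant+vowel as a prefix (as do kurifubg, varforp), so the same rule applies.
So zevent → zezevent.

zezevent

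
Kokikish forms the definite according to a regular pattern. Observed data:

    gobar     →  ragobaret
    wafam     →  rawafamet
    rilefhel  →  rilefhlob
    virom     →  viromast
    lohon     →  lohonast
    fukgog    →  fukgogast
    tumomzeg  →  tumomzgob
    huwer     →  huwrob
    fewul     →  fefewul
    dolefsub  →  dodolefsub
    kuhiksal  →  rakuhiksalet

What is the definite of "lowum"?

"lowum" has last vowel 'u'. The stems whose last vowel is 'u' (fewul → fefewul, dolefsub → dodolefsub) repeat the first consonant+vowel as a prefix.
So lowum → lolowum.

lolowum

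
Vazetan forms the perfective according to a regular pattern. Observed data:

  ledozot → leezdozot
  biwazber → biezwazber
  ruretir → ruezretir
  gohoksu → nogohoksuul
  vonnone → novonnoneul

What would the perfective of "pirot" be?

"pirot" ends in a consonant. The stems ending in a consonant (ledozot → leezdozot, biwazber → biezwazber, ruretir → ruezretir) insert -ez- after the first vowel.
The other pattern: stems ending in a vowel add no- … -ul around the stem.
So pirot → piezrot.

piezrot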